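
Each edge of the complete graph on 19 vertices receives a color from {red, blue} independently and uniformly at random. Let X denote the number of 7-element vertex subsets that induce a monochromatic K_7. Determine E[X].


Let X = Σ_S X_S over the C(19, 7) = 50388 subsets S of size 7, where X_S = 1 if the K_7 on S is monochromatic.
For a fixed S, the K_7 on S has C(7, 2) = 21 edges. P[all 21 edges red] = (1/2)^21, and likewise for blue, so P[monochromatic] = 2·(1/2)^21 = 2^{1 − 21} = 1/1048576.
By linearity: E[X] = C(19, 7) · 2^{1 − 21} = 50388 · 1/1048576 = 12597/262144.
Numerically: E[X] ≈ 0.048054.

E[X] = C(19,7)·2^(1−C(7,2)) = 12597/262144 ≈ 0.048054.


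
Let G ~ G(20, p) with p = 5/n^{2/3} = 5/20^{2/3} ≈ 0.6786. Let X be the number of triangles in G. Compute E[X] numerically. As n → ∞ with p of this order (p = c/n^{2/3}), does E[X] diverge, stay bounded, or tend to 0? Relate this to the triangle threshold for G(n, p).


Number of potential triangles: C(20, 3) = 1140.
Each occurs with probability p³ ≈ (0.6786)³ ≈ 3.1250000e-01.
By linearity: E[X] = C(20, 3)·p³ ≈ 1140 · 3.1250000e-01 ≈ 356.25000.
Since α = 2/3 < 1, p = c/n^{2/3} ≫ 1/n is above the triangle threshold p ~ 1/n. Asymptotically E[X] ~ (c³/6)·n^{3(1−α)} = (5³/6)·n^{1} → ∞; triangles are abundant w.h.p.

E[X] ≈ 356.25000; in regime p = Θ(1/n^{2/3}) E[X] diverges (above the triangle threshold p ~ 1/n).


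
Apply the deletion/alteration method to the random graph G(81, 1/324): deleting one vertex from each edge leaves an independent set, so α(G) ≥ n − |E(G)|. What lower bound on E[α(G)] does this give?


E[|E(G)|] = C(81, 2)·p = 3240 · (1/324) = 10.
E[α(G)] ≥ n − E[|E(G)|] = 81 − 10 = 71.
Numerically: ≈ 71.0000.
(This is only a lower bound; the true E[α(G)] may be larger.)

E[α(G)] ≥ 71 ≈ 71.0000.


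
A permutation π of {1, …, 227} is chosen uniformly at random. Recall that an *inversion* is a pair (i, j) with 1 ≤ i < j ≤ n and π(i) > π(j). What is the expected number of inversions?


Write X = Σ X_I over the C(227, 2) = 25651 pairs i < j, with X_I the indicator of one inversion.
There are 25651 indicators.
For each fixed pair i < j, the values π(i) and π(j) are two distinct elements of {1, …, 227} in uniformly random order; by symmetry P[π(i) > π(j)] = 1/2.
By linearity: E[X] = 25651 · (1/2) = C(227, 2) · (1/2) = 25651/2 = 25651/2 ≈ 12825.5000.

E[X] = 25651/2 = 12825.5000.


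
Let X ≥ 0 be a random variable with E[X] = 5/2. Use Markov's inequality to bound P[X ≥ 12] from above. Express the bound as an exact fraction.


μ = E[X] = 5/2, a = 12.
Markov: P[X ≥ 12] ≤ μ/a = (5/2)/12 = 5/24.
Numerically: ≈ 0.208.
(Since a = 12 > μ = 2.500, the bound 5/24 is < 1 and informative.)

P[X ≥ 12] ≤ 5/24 ≈ 0.208.


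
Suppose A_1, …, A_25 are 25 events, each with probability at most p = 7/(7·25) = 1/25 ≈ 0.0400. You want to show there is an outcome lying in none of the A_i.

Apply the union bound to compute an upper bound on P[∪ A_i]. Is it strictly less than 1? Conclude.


Union bound: P[∪_{i=1}^{25} A_i] ≤ Σ_i P[A_i] ≤ 25·p = 25·(1/25) = 1.
Numerically: 1 ≈ 1.0000.
Is 1 < 1? NO.
Since the bound 1 is ≥ 1, the union bound is uninformative here; it does NOT by itself certify existence.

25·p = 1 ≈ 1.0000; existence NOT certified by the union bound.


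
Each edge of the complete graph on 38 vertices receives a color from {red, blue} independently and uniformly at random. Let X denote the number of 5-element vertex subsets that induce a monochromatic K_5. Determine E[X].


Let X = Σ_S X_S over the C(38, 5) = 501942 subsets S of size 5, where X_S = 1 if the K_5 on S is monochromatic.
For a fixed S, the K_5 on S has C(5, 2) = 10 edges. P[all 10 edges red] = (1/2)^10, and likewise for blue, so P[monochromatic] = 2·(1/2)^10 = 2^{1 − 10} = 1/512.
Summing: E[X] = C(38, 5) · 2^{1 − 10} = 501942 · 1/512 = 250971/256.
Numerically: E[X] ≈ 980.355469.

E[X] = C(38,5)·2^(1−C(5,2)) = 250971/256 ≈ 980.355469.


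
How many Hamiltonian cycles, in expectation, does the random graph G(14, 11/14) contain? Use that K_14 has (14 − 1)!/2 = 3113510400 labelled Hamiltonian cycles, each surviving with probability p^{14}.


K_14 has (14 − 1)!/2 = 3113510400 labelled Hamiltonian cycles.
For each such Hamiltonian cycle H, let X_H = 1 if all 14 edges of H are present in G. Then P[X_H = 1] = p^{14} = (11/14)^{14} = 379749833583241/11112006825558016.
By linearity: E[X] = Σ_H E[X_H] = 3113510400 · p^{14} = 3113510400 · 379749833583241/11112006825558016 = 329898174179601037725/3100448333024.
Numerically: E[X] ≈ 1.064e+08.

E[X] = 3113510400 · (11/14)^{14} = 329898174179601037725/3100448333024 ≈ 1.064e+08.


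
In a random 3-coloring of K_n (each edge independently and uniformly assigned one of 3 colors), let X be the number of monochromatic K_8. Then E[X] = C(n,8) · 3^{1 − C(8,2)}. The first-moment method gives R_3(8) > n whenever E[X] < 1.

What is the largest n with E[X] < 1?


We need C(n, 8) · 3^{1 − 28} < 1, i.e. C(n, 8) < 3^{28 − 1} = 7625597484987.
Check values of n near the boundary:
  n = 155: C(155, 8) = 6876747915675; 6876747915675 < 7625597484987? YES
  n = 156: C(156, 8) = 7248464019225; 7248464019225 < 7625597484987? YES
  n = 157: C(157, 8) = 7637643295425; 7637643295425 < 7625597484987? NO
  n = 158: C(158, 8) = 8044984271181; 8044984271181 < 7625597484987? NO
The largest n with C(n, 8) < 7625597484987 is n = 156 (where E[X] = 805384891025/847288609443 ≈ 0.951). Hence R_3(8) > 156, i.e. R_3(8) ≥ 157.

Largest n = 156; hence R_3(8) > 156.


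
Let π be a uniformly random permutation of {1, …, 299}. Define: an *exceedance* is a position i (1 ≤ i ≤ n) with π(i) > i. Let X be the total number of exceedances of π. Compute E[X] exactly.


Write X = Σ_{i=1}^{299} X_i, where X_i = 1_{π(i) > i}.
For each fixed i, π(i) is uniform over {1, …, 299} (marginal of a uniform permutation), so P[π(i) > i] = (n − i)/n. Summing: Σ_{i=1}^{299} (n − i)/n = (0 + 1 + … + 298)/299 = 299(299 − 1)/(2·299) = (299 − 1)/2.
Hence E[X] = Σ_{i=1}^{299} (299 − i)/299 = 149 ≈ 149.0000.

E[X] = 149 = 149.0000.


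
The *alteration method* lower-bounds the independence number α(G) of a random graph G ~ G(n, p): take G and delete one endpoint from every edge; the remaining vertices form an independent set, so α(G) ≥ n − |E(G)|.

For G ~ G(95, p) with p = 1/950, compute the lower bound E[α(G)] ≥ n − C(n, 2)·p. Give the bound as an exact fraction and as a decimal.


E[|E(G)|] = C(95, 2)·p = 4465 · (1/950) = 47/10.
E[α(G)] ≥ n − E[|E(G)|] = 95 − 47/10 = 903/10.
Numerically: ≈ 90.30000.
(This is only a lower bound; the true E[α(G)] may be larger.)

E[α(G)] ≥ 903/10 ≈ 90.30000.


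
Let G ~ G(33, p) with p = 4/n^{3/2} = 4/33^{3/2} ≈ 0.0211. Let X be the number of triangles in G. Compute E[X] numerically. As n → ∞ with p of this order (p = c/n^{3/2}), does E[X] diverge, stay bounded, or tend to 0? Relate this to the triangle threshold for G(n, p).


Number of potential triangles: C(33, 3) = 5456.
Each occurs with probability p³ ≈ (0.0211)³ ≈ 9.394361e-06.
By linearity: E[X] = C(33, 3)·p³ ≈ 5456 · 9.394361e-06 ≈ 0.0513.
Since α = 3/2 > 1, p = c/n^{3/2} = o(1/n) is below the triangle threshold p ~ 1/n. Asymptotically E[X] ~ (c³/6)·n^{3(1−α)} = (4³/6)·n^{-1.5} → 0, so by Markov's inequality G has no triangles w.h.p.

E[X] ≈ 0.0513; in regime p = Θ(1/n^{3/2}) E[X] tends to 0 (below the triangle threshold p ~ 1/n).


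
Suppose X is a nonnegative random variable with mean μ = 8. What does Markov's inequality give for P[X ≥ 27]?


μ = E[X] = 8, a = 27.
Markov: P[X ≥ 27] ≤ μ/a = (8)/27 = 8/27.
Numerically: ≈ 0.29630.
(Since a = 27 > μ = 8.00000, the bound 8/27 is < 1 and informative.)

P[X ≥ 27] ≤ 8/27 ≈ 0.29630.


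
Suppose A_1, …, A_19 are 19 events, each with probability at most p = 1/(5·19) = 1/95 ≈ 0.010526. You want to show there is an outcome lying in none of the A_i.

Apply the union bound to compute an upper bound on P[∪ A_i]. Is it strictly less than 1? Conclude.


Union bound: P[∪_{i=1}^{19} A_i] ≤ Σ_i P[A_i] ≤ 19·p = 19·(1/95) = 1/5.
Numerically: 1/5 ≈ 0.200000.
Is 1/5 < 1? YES.
Since P[∪ A_i] ≤ 1/5 < 1, the complement has P[∩ A_i^c] ≥ 1 − 1/5 = 4/5 > 0, so some outcome avoids every A_i.

19·p = 1/5 ≈ 0.200000; existence CERTIFIED by the union bound.


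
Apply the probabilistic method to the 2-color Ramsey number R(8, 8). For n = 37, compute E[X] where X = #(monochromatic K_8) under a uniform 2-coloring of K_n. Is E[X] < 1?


E[X] = C(37, 8) · 2^{1 − 28} = 38608020 · 2^{−27} = 38608020/134217728.
As a reduced fraction: E[X] = 9652005/33554432 ≈ 0.2877.
Is E[X] < 1? YES.
Since E[X] < 1, there exists a 2-coloring of K_{37} with no monochromatic K_8; hence R(8, 8) > 37.

E[X] = 9652005/33554432 ≈ 0.2877; E[X] < 1, so R(8, 8) > 37.


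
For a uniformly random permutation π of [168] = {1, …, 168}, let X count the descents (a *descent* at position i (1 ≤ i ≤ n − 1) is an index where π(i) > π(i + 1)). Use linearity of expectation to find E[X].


Write X = Σ X_I over i = 1, …, 167, with X_I the indicator of one descent.
There are 167 indicators.
For each fixed i, the pair (π(i), π(i+1)) is a uniformly random ordered pair of distinct values from {1, …, 168}; by symmetry P[π(i) > π(i+1)] = 1/2.
By linearity: E[X] = 167 · (1/2) = (168 − 1) · (1/2) = 167/2 ≈ 83.500.

E[X] = 167/2 = 83.500.


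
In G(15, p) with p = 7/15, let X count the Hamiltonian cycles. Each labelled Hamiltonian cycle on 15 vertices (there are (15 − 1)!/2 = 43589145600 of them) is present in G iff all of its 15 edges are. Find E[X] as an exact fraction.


K_15 has (15 − 1)!/2 = 43589145600 labelled Hamiltonian cycles.
For each such Hamiltonian cycle H, let X_H = 1 if all 15 edges of H are present in G. Then P[X_H = 1] = p^{15} = (7/15)^{15} = 4747561509943/437893890380859375.
By linearity: E[X] = Σ_H E[X_H] = 43589145600 · p^{15} = 43589145600 · 4747561509943/437893890380859375 = 34064551424174695424/72081298828125.
Numerically: E[X] ≈ 4.7259e+05.

E[X] = 43589145600 · (7/15)^{15} = 34064551424174695424/72081298828125 ≈ 4.7259e+05.


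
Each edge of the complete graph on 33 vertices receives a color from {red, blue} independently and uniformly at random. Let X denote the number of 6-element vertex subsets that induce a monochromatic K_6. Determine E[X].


Let X = Σ_S X_S over the C(33, 6) = 1107568 subsets S of size 6, where X_S = 1 if the K_6 on S is monochromatic.
For a fixed S, the K_6 on S has C(6, 2) = 15 edges. P[all 15 edges red] = (1/2)^15, and likewise for blue, so P[monochromatic] = 2·(1/2)^15 = 2^{1 − 15} = 1/16384.
Summing: E[X] = C(33, 6) · 2^{1 − 15} = 1107568 · 1/16384 = 69223/1024.
Numerically: E[X] ≈ 67.601.

E[X] = C(33,6)·2^(1−C(6,2)) = 69223/1024 ≈ 67.601.


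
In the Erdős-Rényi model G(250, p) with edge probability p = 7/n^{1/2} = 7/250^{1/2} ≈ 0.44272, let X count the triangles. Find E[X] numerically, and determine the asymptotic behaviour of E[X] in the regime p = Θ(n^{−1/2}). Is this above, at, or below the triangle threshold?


Number of potential triangles: C(250, 3) = 2573000.
Each occurs with probability p³ ≈ (0.44272)³ ≈ 8.6772899e-02.
By linearity: E[X] = C(250, 3)·p³ ≈ 2573000 · 8.6772899e-02 ≈ 223266.66911.
Since α = 1/2 < 1, p = c/n^{1/2} ≫ 1/n is above the triangle threshold p ~ 1/n. Asymptotically E[X] ~ (c³/6)·n^{3(1−α)} = (7³/6)·n^{1.5} → ∞; triangles are abundant w.h.p.

E[X] ≈ 223266.66911; in regime p = Θ(1/n^{1/2}) E[X] diverges (above the triangle threshold p ~ 1/n).


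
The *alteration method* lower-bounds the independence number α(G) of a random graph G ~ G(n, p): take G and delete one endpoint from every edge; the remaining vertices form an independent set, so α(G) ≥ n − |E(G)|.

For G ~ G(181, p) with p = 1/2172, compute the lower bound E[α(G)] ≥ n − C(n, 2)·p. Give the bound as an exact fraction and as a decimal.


E[|E(G)|] = C(181, 2)·p = 16290 · (1/2172) = 15/2.
E[α(G)] ≥ n − E[|E(G)|] = 181 − 15/2 = 347/2.
Numerically: ≈ 173.500000.
(This is only a lower bound; the true E[α(G)] may be larger.)

E[α(G)] ≥ 347/2 ≈ 173.500000.


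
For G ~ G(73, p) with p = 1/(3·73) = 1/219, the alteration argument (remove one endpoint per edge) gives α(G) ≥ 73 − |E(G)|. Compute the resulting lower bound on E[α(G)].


E[|E(G)|] = C(73, 2)·p = 2628 · (1/219) = 12.
E[α(G)] ≥ n − E[|E(G)|] = 73 − 12 = 61.
Numerically: ≈ 61.000.
(This is only a lower bound; the true E[α(G)] may be larger.)

E[α(G)] ≥ 61 ≈ 61.000.


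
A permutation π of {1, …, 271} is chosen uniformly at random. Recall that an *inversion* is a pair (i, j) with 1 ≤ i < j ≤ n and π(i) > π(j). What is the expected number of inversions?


Write X = Σ X_I over the C(271, 2) = 36585 pairs i < j, with X_I the indicator of one inversion.
There are 36585 indicators.
For each fixed pair i < j, the values π(i) and π(j) are two distinct elements of {1, …, 271} in uniformly random order; by symmetry P[π(i) > π(j)] = 1/2.
By linearity: E[X] = 36585 · (1/2) = C(271, 2) · (1/2) = 36585/2 = 36585/2 ≈ 18292.500.

E[X] = 36585/2 = 18292.500.


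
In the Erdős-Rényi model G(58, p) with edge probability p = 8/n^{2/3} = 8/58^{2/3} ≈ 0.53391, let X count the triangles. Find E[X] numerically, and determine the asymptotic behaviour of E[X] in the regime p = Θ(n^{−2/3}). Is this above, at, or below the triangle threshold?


Number of potential triangles: C(58, 3) = 30856.
Each occurs with probability p³ ≈ (0.53391)³ ≈ 1.5219976e-01.
By linearity: E[X] = C(58, 3)·p³ ≈ 30856 · 1.5219976e-01 ≈ 4696.27586.
Since α = 2/3 < 1, p = c/n^{2/3} ≫ 1/n is above the triangle threshold p ~ 1/n. Asymptotically E[X] ~ (c³/6)·n^{3(1−α)} = (8³/6)·n^{1} → ∞; triangles are abundant w.h.p.

E[X] ≈ 4696.27586; in regime p = Θ(1/n^{2/3}) E[X] diverges (above the triangle threshold p ~ 1/n).


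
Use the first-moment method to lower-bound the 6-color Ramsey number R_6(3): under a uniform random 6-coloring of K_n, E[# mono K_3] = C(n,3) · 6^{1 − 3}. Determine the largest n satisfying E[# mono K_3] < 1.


We need C(n, 3) · 6^{1 − 3} < 1, i.e. C(n, 3) < 6^{3 − 1} = 36.
Check values of n near the boundary:
  n = 3: C(3, 3) = 1; 1 < 36? YES
  n = 4: C(4, 3) = 4; 4 < 36? YES
  n = 5: C(5, 3) = 10; 10 < 36? YES
  n = 6: C(6, 3) = 20; 20 < 36? YES
  n = 7: C(7, 3) = 35; 35 < 36? YES
  n = 8: C(8, 3) = 56; 56 < 36? NO
The largest n with C(n, 3) < 36 is n = 7 (where E[X] = 35/36 ≈ 0.9722222). Hence R_6(3) > 7, i.e. R_6(3) ≥ 8.

Largest n = 7; hence R_6(3) > 7.


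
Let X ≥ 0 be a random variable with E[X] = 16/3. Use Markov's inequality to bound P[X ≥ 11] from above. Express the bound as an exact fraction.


μ = E[X] = 16/3, a = 11.
Markov: P[X ≥ 11] ≤ μ/a = (16/3)/11 = 16/33.
Numerically: ≈ 0.484848.
(Since a = 11 > μ = 5.333333, the bound 16/33 is < 1 and informative.)

P[X ≥ 11] ≤ 16/33 ≈ 0.484848.


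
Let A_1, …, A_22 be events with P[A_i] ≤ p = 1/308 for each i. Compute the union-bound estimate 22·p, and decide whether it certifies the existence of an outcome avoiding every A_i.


Union bound: P[∪_{i=1}^{22} A_i] ≤ Σ_i P[A_i] ≤ 22·p = 22·(1/308) = 1/14.
Numerically: 1/14 ≈ 0.07143.
Is 1/14 < 1? YES.
Since P[∪ A_i] ≤ 1/14 < 1, the complement has P[∩ A_i^c] ≥ 1 − 1/14 = 13/14 > 0, so some outcome avoids every A_i.

22·p = 1/14 ≈ 0.07143; existence CERTIFIED by the union bound.


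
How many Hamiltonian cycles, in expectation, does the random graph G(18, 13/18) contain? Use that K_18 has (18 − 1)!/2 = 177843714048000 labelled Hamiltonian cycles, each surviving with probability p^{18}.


K_18 has (18 − 1)!/2 = 177843714048000 labelled Hamiltonian cycles.
For each such Hamiltonian cycle H, let X_H = 1 if all 18 edges of H are present in G. Then P[X_H = 1] = p^{18} = (13/18)^{18} = 112455406951957393129/39346408075296537575424.
Summing the indicators: E[X] = Σ_H E[X_H] = 177843714048000 · p^{18} = 177843714048000 · 112455406951957393129/39346408075296537575424 = 1674446952588776589016668875/3294258113514384.
Numerically: E[X] ≈ 5.08e+11.

E[X] = 177843714048000 · (13/18)^{18} = 1674446952588776589016668875/3294258113514384 ≈ 5.08e+11.


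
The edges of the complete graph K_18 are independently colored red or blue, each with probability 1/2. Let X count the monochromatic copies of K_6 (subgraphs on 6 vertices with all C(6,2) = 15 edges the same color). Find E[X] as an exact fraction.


Let X = Σ_S X_S over the C(18, 6) = 18564 subsets S of size 6, where X_S = 1 if the K_6 on S is monochromatic.
For a fixed S, the K_6 on S has C(6, 2) = 15 edges. P[all 15 edges red] = (1/2)^15, and likewise for blue, so P[monochromatic] = 2·(1/2)^15 = 2^{1 − 15} = 1/16384.
By linearity: E[X] = C(18, 6) · 2^{1 − 15} = 18564 · 1/16384 = 4641/4096.
Numerically: E[X] ≈ 1.133.

E[X] = C(18,6)·2^(1−C(6,2)) = 4641/4096 ≈ 1.133.


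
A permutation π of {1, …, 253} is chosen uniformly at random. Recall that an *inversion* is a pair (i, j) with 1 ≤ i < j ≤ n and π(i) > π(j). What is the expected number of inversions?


Write X = Σ X_I over the C(253, 2) = 31878 pairs i < j, with X_I the indicator of one inversion.
There are 31878 indicators.
For each fixed pair i < j, the values π(i) and π(j) are two distinct elements of {1, …, 253} in uniformly random order; by symmetry P[π(i) > π(j)] = 1/2.
By linearity: E[X] = 31878 · (1/2) = C(253, 2) · (1/2) = 31878/2 = 15939 ≈ 15939.00000.

E[X] = 15939 = 15939.00000.


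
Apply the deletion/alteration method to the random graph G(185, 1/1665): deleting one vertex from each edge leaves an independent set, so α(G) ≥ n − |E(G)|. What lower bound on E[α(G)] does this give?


E[|E(G)|] = C(185, 2)·p = 17020 · (1/1665) = 92/9.
E[α(G)] ≥ n − E[|E(G)|] = 185 − 92/9 = 1573/9.
Numerically: ≈ 174.7778.
(This is only a lower bound; the true E[α(G)] may be larger.)

E[α(G)] ≥ 1573/9 ≈ 174.7778.


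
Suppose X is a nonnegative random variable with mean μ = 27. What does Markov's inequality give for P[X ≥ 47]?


μ = E[X] = 27, a = 47.
Markov: P[X ≥ 47] ≤ μ/a = (27)/47 = 27/47.
Numerically: ≈ 0.574468.
(Since a = 47 > μ = 27.000000, the bound 27/47 is < 1 and informative.)

P[X ≥ 47] ≤ 27/47 ≈ 0.574468.


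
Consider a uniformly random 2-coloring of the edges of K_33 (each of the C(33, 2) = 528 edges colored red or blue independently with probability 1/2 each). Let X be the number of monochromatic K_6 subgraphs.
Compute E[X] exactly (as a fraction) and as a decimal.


Let X = Σ_S X_S over the C(33, 6) = 1107568 subsets S of size 6, where X_S = 1 if the K_6 on S is monochromatic.
For a fixed S, the K_6 on S has C(6, 2) = 15 edges. P[all 15 edges red] = (1/2)^15, and likewise for blue, so P[monochromatic] = 2·(1/2)^15 = 2^{1 − 15} = 1/16384.
Summing: E[X] = C(33, 6) · 2^{1 − 15} = 1107568 · 1/16384 = 69223/1024.
Numerically: E[X] ≈ 67.6006.

E[X] = C(33,6)·2^(1−C(6,2)) = 69223/1024 ≈ 67.6006.


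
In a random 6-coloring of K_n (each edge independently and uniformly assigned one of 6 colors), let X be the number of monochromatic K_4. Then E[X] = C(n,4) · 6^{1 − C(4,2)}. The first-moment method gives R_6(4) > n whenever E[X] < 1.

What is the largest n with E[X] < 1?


We need C(n, 4) · 6^{1 − 6} < 1, i.e. C(n, 4) < 6^{6 − 1} = 7776.
Check values of n near the boundary:
  n = 21: C(21, 4) = 5985; 5985 < 7776? YES
  n = 22: C(22, 4) = 7315; 7315 < 7776? YES
  n = 23: C(23, 4) = 8855; 8855 < 7776? NO
  n = 24: C(24, 4) = 10626; 10626 < 7776? NO
  n = 25: C(25, 4) = 12650; 12650 < 7776? NO
The largest n with C(n, 4) < 7776 is n = 22 (where E[X] = 7315/7776 ≈ 0.9407). Hence R_6(4) > 22, i.e. R_6(4) ≥ 23.

Largest n = 22; hence R_6(4) > 22.


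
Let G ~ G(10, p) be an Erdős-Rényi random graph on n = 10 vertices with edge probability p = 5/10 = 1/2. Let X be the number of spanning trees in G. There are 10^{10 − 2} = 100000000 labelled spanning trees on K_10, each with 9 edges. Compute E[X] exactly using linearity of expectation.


K_10 has 10^{10 − 2} = 100000000 labelled spanning trees.
For each such spanning tree H, let X_H = 1 if all 9 edges of H are present in G. Then P[X_H = 1] = p^{9} = (1/2)^{9} = 1/512.
By linearity of expectation: E[X] = Σ_H E[X_H] = 100000000 · p^{9} = 100000000 · 1/512 = 390625/2.
Numerically: E[X] ≈ 1.953e+05.

E[X] = 100000000 · (1/2)^{9} = 390625/2 ≈ 1.953e+05.


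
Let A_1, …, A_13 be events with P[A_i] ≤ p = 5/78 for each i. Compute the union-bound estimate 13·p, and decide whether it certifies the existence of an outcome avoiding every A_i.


Union bound: P[∪_{i=1}^{13} A_i] ≤ Σ_i P[A_i] ≤ 13·p = 13·(5/78) = 5/6.
Numerically: 5/6 ≈ 0.833333.
Is 5/6 < 1? YES.
Since P[∪ A_i] ≤ 5/6 < 1, the complement has P[∩ A_i^c] ≥ 1 − 5/6 = 1/6 > 0, so some outcome avoids every A_i.

13·p = 5/6 ≈ 0.833333; existence CERTIFIED by the union bound.


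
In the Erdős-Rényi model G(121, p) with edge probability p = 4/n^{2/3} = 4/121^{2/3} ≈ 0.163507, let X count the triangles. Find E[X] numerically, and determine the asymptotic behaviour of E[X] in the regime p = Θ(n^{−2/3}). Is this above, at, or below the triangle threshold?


Number of potential triangles: C(121, 3) = 287980.
Each occurs with probability p³ ≈ (0.163507)³ ≈ 4.37128611e-03.
By linearity: E[X] = C(121, 3)·p³ ≈ 287980 · 4.37128611e-03 ≈ 1258.842975.
Since α = 2/3 < 1, p = c/n^{2/3} ≫ 1/n is above the triangle threshold p ~ 1/n. Asymptotically E[X] ~ (c³/6)·n^{3(1−α)} = (4³/6)·n^{1} → ∞; triangles are abundant w.h.p.

E[X] ≈ 1258.842975; in regime p = Θ(1/n^{2/3}) E[X] diverges (above the triangle threshold p ~ 1/n).


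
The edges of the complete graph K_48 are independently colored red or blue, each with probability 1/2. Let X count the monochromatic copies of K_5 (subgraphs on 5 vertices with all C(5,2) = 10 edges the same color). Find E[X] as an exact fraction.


Let X = Σ_S X_S over the C(48, 5) = 1712304 subsets S of size 5, where X_S = 1 if the K_5 on S is monochromatic.
For a fixed S, the K_5 on S has C(5, 2) = 10 edges. P[all 10 edges red] = (1/2)^10, and likewise for blue, so P[monochromatic] = 2·(1/2)^10 = 2^{1 − 10} = 1/512.
Summing: E[X] = C(48, 5) · 2^{1 − 10} = 1712304 · 1/512 = 107019/32.
Numerically: E[X] ≈ 3344.3438.

E[X] = C(48,5)·2^(1−C(5,2)) = 107019/32 ≈ 3344.3438.


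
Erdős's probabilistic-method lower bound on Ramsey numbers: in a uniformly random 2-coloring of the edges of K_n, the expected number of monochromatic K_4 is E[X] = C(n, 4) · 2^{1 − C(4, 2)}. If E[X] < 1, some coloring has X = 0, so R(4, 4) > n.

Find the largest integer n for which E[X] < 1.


We need C(n, 4) · 2^{1 − 6} < 1, i.e. C(n, 4) < 2^{6 − 1} = 32.
Check values of n near the boundary:
  n = 4: C(4, 4) = 1; 1 < 32? YES
  n = 5: C(5, 4) = 5; 5 < 32? YES
  n = 6: C(6, 4) = 15; 15 < 32? YES
  n = 7: C(7, 4) = 35; 35 < 32? NO
The largest n with C(n, 4) < 32 is n = 6 (where E[X] = 15/32 ≈ 0.46875). Hence R(4, 4) > 6, i.e. R(4, 4) ≥ 7.

Largest n = 6; hence R(4, 4) > 6.


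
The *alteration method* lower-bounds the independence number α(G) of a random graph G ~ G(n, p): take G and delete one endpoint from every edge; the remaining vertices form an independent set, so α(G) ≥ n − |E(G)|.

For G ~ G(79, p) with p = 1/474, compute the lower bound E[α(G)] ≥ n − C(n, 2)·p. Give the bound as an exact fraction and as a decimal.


E[|E(G)|] = C(79, 2)·p = 3081 · (1/474) = 13/2.
E[α(G)] ≥ n − E[|E(G)|] = 79 − 13/2 = 145/2.
Numerically: ≈ 72.500000.
(This is only a lower bound; the true E[α(G)] may be larger.)

E[α(G)] ≥ 145/2 ≈ 72.500000.


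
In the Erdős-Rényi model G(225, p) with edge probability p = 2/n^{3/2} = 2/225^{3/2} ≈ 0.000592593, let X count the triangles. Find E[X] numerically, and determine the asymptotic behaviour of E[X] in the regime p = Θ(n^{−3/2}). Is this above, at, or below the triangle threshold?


Number of potential triangles: C(225, 3) = 1873200.
Each occurs with probability p³ ≈ (0.000592593)³ ≈ 2.08098359e-10.
By linearity: E[X] = C(225, 3)·p³ ≈ 1873200 · 2.08098359e-10 ≈ 0.000390.
Since α = 3/2 > 1, p = c/n^{3/2} = o(1/n) is below the triangle threshold p ~ 1/n. Asymptotically E[X] ~ (c³/6)·n^{3(1−α)} = (2³/6)·n^{-1.5} → 0, so by Markov's inequality G has no triangles w.h.p.

E[X] ≈ 0.000390; in regime p = Θ(1/n^{3/2}) E[X] tends to 0 (below the triangle threshold p ~ 1/n).


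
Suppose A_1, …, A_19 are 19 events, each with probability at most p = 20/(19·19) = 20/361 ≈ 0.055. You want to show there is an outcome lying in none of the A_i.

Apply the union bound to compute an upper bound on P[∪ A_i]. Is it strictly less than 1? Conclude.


Union bound: P[∪_{i=1}^{19} A_i] ≤ Σ_i P[A_i] ≤ 19·p = 19·(20/361) = 20/19.
Numerically: 20/19 ≈ 1.053.
Is 20/19 < 1? NO.
Since the bound 20/19 is ≥ 1, the union bound is uninformative here; it does NOT by itself certify existence.

19·p = 20/19 ≈ 1.053; existence NOT certified by the union bound.


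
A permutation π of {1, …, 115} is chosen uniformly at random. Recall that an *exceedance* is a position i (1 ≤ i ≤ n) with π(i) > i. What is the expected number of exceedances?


Write X = Σ_{i=1}^{115} X_i, where X_i = 1_{π(i) > i}.
For each fixed i, π(i) is uniform over {1, …, 115} (marginal of a uniform permutation), so P[π(i) > i] = (n − i)/n. Summing: Σ_{i=1}^{115} (n − i)/n = (0 + 1 + … + 114)/115 = 115(115 − 1)/(2·115) = (115 − 1)/2.
Hence E[X] = Σ_{i=1}^{115} (115 − i)/115 = 57 ≈ 57.00000.

E[X] = 57 = 57.00000.


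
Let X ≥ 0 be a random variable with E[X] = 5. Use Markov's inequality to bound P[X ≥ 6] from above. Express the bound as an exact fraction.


μ = E[X] = 5, a = 6.
Markov: P[X ≥ 6] ≤ μ/a = (5)/6 = 5/6.
Numerically: ≈ 0.833333.
(Since a = 6 > μ = 5.000000, the bound 5/6 is < 1 and informative.)

P[X ≥ 6] ≤ 5/6 ≈ 0.833333.


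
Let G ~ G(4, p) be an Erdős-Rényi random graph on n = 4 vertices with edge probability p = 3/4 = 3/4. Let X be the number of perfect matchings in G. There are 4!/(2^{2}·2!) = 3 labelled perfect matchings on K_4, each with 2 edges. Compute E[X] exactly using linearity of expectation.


K_4 has 4!/(2^{2}·2!) = 3 labelled perfect matchings.
For each such perfect matching H, let X_H = 1 if all 2 edges of H are present in G. Then P[X_H = 1] = p^{2} = (3/4)^{2} = 9/16.
Summing the indicators: E[X] = Σ_H E[X_H] = 3 · p^{2} = 3 · 9/16 = 27/16.
Numerically: E[X] ≈ 1.69.

E[X] = 3 · (3/4)^{2} = 27/16 ≈ 1.69.


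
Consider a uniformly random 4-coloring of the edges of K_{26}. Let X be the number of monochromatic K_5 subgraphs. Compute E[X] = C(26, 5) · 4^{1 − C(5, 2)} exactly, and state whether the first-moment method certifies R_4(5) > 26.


E[X] = C(26, 5) · 4^{1 − 10} = 65780 · 4^{−9} = 65780/262144.
As a reduced fraction: E[X] = 16445/65536 ≈ 0.250931.
Is E[X] < 1? YES.
Since E[X] < 1, there exists a 4-coloring of K_{26} with no monochromatic K_5; hence R_4(5) > 26.

E[X] = 16445/65536 ≈ 0.250931; E[X] < 1, so R_4(5) > 26.


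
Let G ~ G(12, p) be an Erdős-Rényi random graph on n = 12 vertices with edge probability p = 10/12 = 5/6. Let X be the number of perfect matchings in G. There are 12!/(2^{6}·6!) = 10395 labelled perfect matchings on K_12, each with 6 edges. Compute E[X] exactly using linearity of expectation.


K_12 has 12!/(2^{6}·6!) = 10395 labelled perfect matchings.
For each such perfect matching H, let X_H = 1 if all 6 edges of H are present in G. Then P[X_H = 1] = p^{6} = (5/6)^{6} = 15625/46656.
Summing the indicators: E[X] = Σ_H E[X_H] = 10395 · p^{6} = 10395 · 15625/46656 = 6015625/1728.
Numerically: E[X] ≈ 3481.

E[X] = 10395 · (5/6)^{6} = 6015625/1728 ≈ 3481.


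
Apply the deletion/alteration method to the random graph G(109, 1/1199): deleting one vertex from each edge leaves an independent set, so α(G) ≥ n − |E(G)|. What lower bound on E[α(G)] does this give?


E[|E(G)|] = C(109, 2)·p = 5886 · (1/1199) = 54/11.
E[α(G)] ≥ n − E[|E(G)|] = 109 − 54/11 = 1145/11.
Numerically: ≈ 104.090909.
(This is only a lower bound; the true E[α(G)] may be larger.)

E[α(G)] ≥ 1145/11 ≈ 104.090909.


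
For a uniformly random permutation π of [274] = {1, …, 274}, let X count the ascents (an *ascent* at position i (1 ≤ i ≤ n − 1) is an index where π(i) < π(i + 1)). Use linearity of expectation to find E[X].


Write X = Σ X_I over i = 1, …, 273, with X_I the indicator of one ascent.
There are 273 indicators.
For each fixed i, the pair (π(i), π(i+1)) is a uniformly random ordered pair of distinct values from {1, …, 274}; by symmetry P[π(i) < π(i+1)] = 1/2.
By linearity: E[X] = 273 · (1/2) = (274 − 1) · (1/2) = 273/2 ≈ 136.500.

E[X] = 273/2 = 136.500.


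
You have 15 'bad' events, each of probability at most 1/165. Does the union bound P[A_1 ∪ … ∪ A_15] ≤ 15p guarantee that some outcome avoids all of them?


Union bound: P[∪_{i=1}^{15} A_i] ≤ Σ_i P[A_i] ≤ 15·p = 15·(1/165) = 1/11.
Numerically: 1/11 ≈ 0.090909.
Is 1/11 < 1? YES.
Since P[∪ A_i] ≤ 1/11 < 1, the complement has P[∩ A_i^c] ≥ 1 − 1/11 = 10/11 > 0, so some outcome avoids every A_i.

15·p = 1/11 ≈ 0.090909; existence CERTIFIED by the union bound.


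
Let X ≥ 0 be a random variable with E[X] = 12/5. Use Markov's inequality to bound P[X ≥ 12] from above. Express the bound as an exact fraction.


μ = E[X] = 12/5, a = 12.
Markov: P[X ≥ 12] ≤ μ/a = (12/5)/12 = 1/5.
Numerically: ≈ 0.2000.
(Since a = 12 > μ = 2.4000, the bound 1/5 is < 1 and informative.)

P[X ≥ 12] ≤ 1/5 ≈ 0.2000.


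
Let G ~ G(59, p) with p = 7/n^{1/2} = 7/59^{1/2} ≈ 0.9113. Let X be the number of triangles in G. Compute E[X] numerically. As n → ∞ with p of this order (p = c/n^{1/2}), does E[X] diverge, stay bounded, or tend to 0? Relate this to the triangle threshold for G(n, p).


Number of potential triangles: C(59, 3) = 32509.
Each occurs with probability p³ ≈ (0.9113)³ ≈ 7.568610e-01.
By linearity: E[X] = C(59, 3)·p³ ≈ 32509 · 7.568610e-01 ≈ 24604.7929.
Since α = 1/2 < 1, p = c/n^{1/2} ≫ 1/n is above the triangle threshold p ~ 1/n. Asymptotically E[X] ~ (c³/6)·n^{3(1−α)} = (7³/6)·n^{1.5} → ∞; triangles are abundant w.h.p.

E[X] ≈ 24604.7929; in regime p = Θ(1/n^{1/2}) E[X] diverges (above the triangle threshold p ~ 1/n).


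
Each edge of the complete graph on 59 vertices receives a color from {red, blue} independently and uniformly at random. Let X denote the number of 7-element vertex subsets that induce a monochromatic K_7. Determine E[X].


Let X = Σ_S X_S over the C(59, 7) = 341149446 subsets S of size 7, where X_S = 1 if the K_7 on S is monochromatic.
For a fixed S, the K_7 on S has C(7, 2) = 21 edges. P[all 21 edges red] = (1/2)^21, and likewise for blue, so P[monochromatic] = 2·(1/2)^21 = 2^{1 − 21} = 1/1048576.
Summing: E[X] = C(59, 7) · 2^{1 − 21} = 341149446 · 1/1048576 = 170574723/524288.
Numerically: E[X] ≈ 325.3455.

E[X] = C(59,7)·2^(1−C(7,2)) = 170574723/524288 ≈ 325.3455.


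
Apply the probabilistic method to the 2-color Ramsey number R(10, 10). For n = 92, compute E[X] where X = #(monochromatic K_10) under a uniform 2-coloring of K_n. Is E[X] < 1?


E[X] = C(92, 10) · 2^{1 − 45} = 7210666060598 · 2^{−44} = 7210666060598/17592186044416.
As a reduced fraction: E[X] = 3605333030299/8796093022208 ≈ 0.4099.
Is E[X] < 1? YES.
Since E[X] < 1, there exists a 2-coloring of K_{92} with no monochromatic K_10; hence R(10, 10) > 92.

E[X] = 3605333030299/8796093022208 ≈ 0.4099; E[X] < 1, so R(10, 10) > 92.


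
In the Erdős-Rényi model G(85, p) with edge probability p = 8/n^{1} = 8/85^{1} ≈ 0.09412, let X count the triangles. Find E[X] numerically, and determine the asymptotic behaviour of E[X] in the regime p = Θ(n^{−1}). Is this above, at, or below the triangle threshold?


Number of potential triangles: C(85, 3) = 98770.
Each occurs with probability p³ ≈ (0.09412)³ ≈ 8.337065e-04.
By linearity: E[X] = C(85, 3)·p³ ≈ 98770 · 8.337065e-04 ≈ 82.3452.
Here α = 1, so p = 8/n is exactly at the triangle threshold p ~ 1/n. Asymptotically E[X] → c³/6 = 8³/6 = 256/3 ≈ 85.3333, a bounded constant. In this regime the triangle count is asymptotically Poisson(c³/6).

E[X] ≈ 82.3452; in regime p = Θ(1/n^{1}) E[X] stays bounded (at the triangle threshold p ~ 1/n).


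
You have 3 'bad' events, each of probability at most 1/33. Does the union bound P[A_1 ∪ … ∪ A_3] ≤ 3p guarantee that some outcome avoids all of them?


Union bound: P[∪_{i=1}^{3} A_i] ≤ Σ_i P[A_i] ≤ 3·p = 3·(1/33) = 1/11.
Numerically: 1/11 ≈ 0.090909.
Is 1/11 < 1? YES.
Since P[∪ A_i] ≤ 1/11 < 1, the complement has P[∩ A_i^c] ≥ 1 − 1/11 = 10/11 > 0, so some outcome avoids every A_i.

3·p = 1/11 ≈ 0.090909; existence CERTIFIED by the union bound.


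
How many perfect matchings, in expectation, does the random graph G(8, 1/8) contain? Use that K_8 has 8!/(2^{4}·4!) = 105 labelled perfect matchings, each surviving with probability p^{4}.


K_8 has 8!/(2^{4}·4!) = 105 labelled perfect matchings.
For each such perfect matching H, let X_H = 1 if all 4 edges of H are present in G. Then P[X_H = 1] = p^{4} = (1/8)^{4} = 1/4096.
By linearity of expectation: E[X] = Σ_H E[X_H] = 105 · p^{4} = 105 · 1/4096 = 105/4096.
Numerically: E[X] ≈ 0.0256.

E[X] = 105 · (1/8)^{4} = 105/4096 ≈ 0.0256.


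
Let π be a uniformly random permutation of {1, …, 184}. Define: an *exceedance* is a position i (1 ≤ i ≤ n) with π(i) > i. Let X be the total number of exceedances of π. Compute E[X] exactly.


Write X = Σ_{i=1}^{184} X_i, where X_i = 1_{π(i) > i}.
For each fixed i, π(i) is uniform over {1, …, 184} (marginal of a uniform permutation), so P[π(i) > i] = (n − i)/n. Summing: Σ_{i=1}^{184} (n − i)/n = (0 + 1 + … + 183)/184 = 184(184 − 1)/(2·184) = (184 − 1)/2.
Hence E[X] = Σ_{i=1}^{184} (184 − i)/184 = 183/2 ≈ 91.500.

E[X] = 183/2 = 91.500.


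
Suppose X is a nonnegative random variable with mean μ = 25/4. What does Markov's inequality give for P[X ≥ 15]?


μ = E[X] = 25/4, a = 15.
Markov: P[X ≥ 15] ≤ μ/a = (25/4)/15 = 5/12.
Numerically: ≈ 0.4167.
(Since a = 15 > μ = 6.2500, the bound 5/12 is < 1 and informative.)

P[X ≥ 15] ≤ 5/12 ≈ 0.4167.


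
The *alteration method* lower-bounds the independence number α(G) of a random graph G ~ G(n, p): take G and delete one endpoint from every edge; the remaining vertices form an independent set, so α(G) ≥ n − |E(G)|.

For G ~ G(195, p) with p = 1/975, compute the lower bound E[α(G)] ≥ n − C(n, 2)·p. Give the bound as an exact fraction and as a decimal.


E[|E(G)|] = C(195, 2)·p = 18915 · (1/975) = 97/5.
E[α(G)] ≥ n − E[|E(G)|] = 195 − 97/5 = 878/5.
Numerically: ≈ 175.600000.
(This is only a lower bound; the true E[α(G)] may be larger.)

E[α(G)] ≥ 878/5 ≈ 175.600000.


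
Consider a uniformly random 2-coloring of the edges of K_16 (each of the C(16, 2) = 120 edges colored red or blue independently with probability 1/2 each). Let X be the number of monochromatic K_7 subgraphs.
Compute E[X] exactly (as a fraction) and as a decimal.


Let X = Σ_S X_S over the C(16, 7) = 11440 subsets S of size 7, where X_S = 1 if the K_7 on S is monochromatic.
For a fixed S, the K_7 on S has C(7, 2) = 21 edges. P[all 21 edges red] = (1/2)^21, and likewise for blue, so P[monochromatic] = 2·(1/2)^21 = 2^{1 − 21} = 1/1048576.
By linearity of expectation: E[X] = C(16, 7) · 2^{1 − 21} = 11440 · 1/1048576 = 715/65536.
Numerically: E[X] ≈ 0.0109.

E[X] = C(16,7)·2^(1−C(7,2)) = 715/65536 ≈ 0.0109.


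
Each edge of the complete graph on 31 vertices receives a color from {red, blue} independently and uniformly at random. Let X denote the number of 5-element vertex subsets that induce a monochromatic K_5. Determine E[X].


Let X = Σ_S X_S over the C(31, 5) = 169911 subsets S of size 5, where X_S = 1 if the K_5 on S is monochromatic.
For a fixed S, the K_5 on S has C(5, 2) = 10 edges. P[all 10 edges red] = (1/2)^10, and likewise for blue, so P[monochromatic] = 2·(1/2)^10 = 2^{1 − 10} = 1/512.
By linearity of expectation: E[X] = C(31, 5) · 2^{1 − 10} = 169911 · 1/512 = 169911/512.
Numerically: E[X] ≈ 331.857.

E[X] = C(31,5)·2^(1−C(5,2)) = 169911/512 ≈ 331.857.


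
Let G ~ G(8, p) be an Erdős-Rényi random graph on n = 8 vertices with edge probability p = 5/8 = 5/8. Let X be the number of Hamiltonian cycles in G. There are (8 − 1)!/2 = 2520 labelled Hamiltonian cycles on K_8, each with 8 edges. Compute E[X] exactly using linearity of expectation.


K_8 has (8 − 1)!/2 = 2520 labelled Hamiltonian cycles.
For each such Hamiltonian cycle H, let X_H = 1 if all 8 edges of H are present in G. Then P[X_H = 1] = p^{8} = (5/8)^{8} = 390625/16777216.
Summing the indicators: E[X] = Σ_H E[X_H] = 2520 · p^{8} = 2520 · 390625/16777216 = 123046875/2097152.
Numerically: E[X] ≈ 58.67.

E[X] = 2520 · (5/8)^{8} = 123046875/2097152 ≈ 58.67.


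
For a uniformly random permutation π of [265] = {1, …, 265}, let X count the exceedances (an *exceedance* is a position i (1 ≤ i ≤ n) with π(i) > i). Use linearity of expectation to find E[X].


Write X = Σ_{i=1}^{265} X_i, where X_i = 1_{π(i) > i}.
For each fixed i, π(i) is uniform over {1, …, 265} (marginal of a uniform permutation), so P[π(i) > i] = (n − i)/n. Summing: Σ_{i=1}^{265} (n − i)/n = (0 + 1 + … + 264)/265 = 265(265 − 1)/(2·265) = (265 − 1)/2.
Hence E[X] = Σ_{i=1}^{265} (265 − i)/265 = 132 ≈ 132.0000.

E[X] = 132 = 132.0000.


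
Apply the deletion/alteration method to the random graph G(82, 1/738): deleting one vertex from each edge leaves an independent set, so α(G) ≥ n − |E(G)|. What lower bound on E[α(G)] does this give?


E[|E(G)|] = C(82, 2)·p = 3321 · (1/738) = 9/2.
E[α(G)] ≥ n − E[|E(G)|] = 82 − 9/2 = 155/2.
Numerically: ≈ 77.50000.
(This is only a lower bound; the true E[α(G)] may be larger.)

E[α(G)] ≥ 155/2 ≈ 77.50000.


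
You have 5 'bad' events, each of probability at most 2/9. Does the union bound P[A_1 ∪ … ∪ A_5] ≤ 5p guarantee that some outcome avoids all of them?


Union bound: P[∪_{i=1}^{5} A_i] ≤ Σ_i P[A_i] ≤ 5·p = 5·(2/9) = 10/9.
Numerically: 10/9 ≈ 1.1111.
Is 10/9 < 1? NO.
Since the bound 10/9 is ≥ 1, the union bound is uninformative here; it does NOT by itself certify existence.

5·p = 10/9 ≈ 1.1111; existence NOT certified by the union bound.


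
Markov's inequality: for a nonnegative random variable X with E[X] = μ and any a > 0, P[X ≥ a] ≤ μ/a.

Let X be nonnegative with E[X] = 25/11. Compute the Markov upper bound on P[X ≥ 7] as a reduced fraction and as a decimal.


μ = E[X] = 25/11, a = 7.
Markov: P[X ≥ 7] ≤ μ/a = (25/11)/7 = 25/77.
Numerically: ≈ 0.3247.
(Since a = 7 > μ = 2.2727, the bound 25/77 is < 1 and informative.)

P[X ≥ 7] ≤ 25/77 ≈ 0.3247.


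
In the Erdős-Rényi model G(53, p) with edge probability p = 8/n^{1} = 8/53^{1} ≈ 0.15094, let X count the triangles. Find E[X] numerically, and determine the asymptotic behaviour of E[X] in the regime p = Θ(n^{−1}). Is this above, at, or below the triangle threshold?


Number of potential triangles: C(53, 3) = 23426.
Each occurs with probability p³ ≈ (0.15094)³ ≈ 3.4390806e-03.
By linearity: E[X] = C(53, 3)·p³ ≈ 23426 · 3.4390806e-03 ≈ 80.56390.
Here α = 1, so p = 8/n is exactly at the triangle threshold p ~ 1/n. Asymptotically E[X] → c³/6 = 8³/6 = 256/3 ≈ 85.33333, a bounded constant. In this regime the triangle count is asymptotically Poisson(c³/6).

E[X] ≈ 80.56390; in regime p = Θ(1/n^{1}) E[X] stays bounded (at the triangle threshold p ~ 1/n).
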